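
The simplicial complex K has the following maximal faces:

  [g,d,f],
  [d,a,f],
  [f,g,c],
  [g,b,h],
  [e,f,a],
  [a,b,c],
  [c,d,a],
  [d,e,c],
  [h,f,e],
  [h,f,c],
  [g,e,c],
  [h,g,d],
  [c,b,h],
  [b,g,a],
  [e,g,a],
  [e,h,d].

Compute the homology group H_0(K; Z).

Take the total order a < b < c < d < e < f < g < h on the vertex set. Then K (dimension 2) consists of the simplices:

  0-simplices (8): a, b, c, d, e, f, g, h
  1-simplices (24): ab, ac, ad, ae, af, ag, bc, bg, bh, cd, ce, cf, cg, ch, de, df, dg, dh, ef, eg, eh, fg, fh, gh
  2-simplices (16): abc, abg, acd, adf, aef, aeg, bch, bgh, cde, ceg, cfg, cfh, deh, dfg, dgh, efh

giving chain groups C_0 ≅ Z^8, C_1 ≅ Z^24, C_2 ≅ Z^16.

∂_1: C_1 → C_0 sends each edge [p,q] (with p < q) to q − p.
As a 8×24 matrix over Z this has rank 7, with invariant factors (1,1,1,1,1,1,1).

∂_2: C_2 → C_1 maps a triangle to the signed sum of its edges. For instance
  ∂efh = fh − eh + ef,
  ∂abg = bg − ag + ab.
The 24×16 boundary matrix has rank 15 and Smith normal form diag(1,1,1,1,1,1,1,1,1,1,1,1,1,1,1).

Now H_k = ker ∂_k / im ∂_{k+1}, so:

  H_0: rank C_0 − rank ∂_1 = 8 − 7 = 1, and the invariant factors of ∂_1 are all 1, so H_0 = Z.

(K is a triangulation of the torus T^2.)

H_0 = Z.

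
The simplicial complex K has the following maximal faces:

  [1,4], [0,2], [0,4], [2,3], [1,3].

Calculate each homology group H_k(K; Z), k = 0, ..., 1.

H_0 ≅ Z,  H_1 ≅ Z.

Take the total order 0 < 1 < 2 < 3 < 4 on the vertex set. Then K (dimension 1) consists of the simplices:

  0-simplices (5): [0], [1], [2], [3], [4]
  1-simplices (5): [0,2], [0,4], [1,3], [1,4], [2,3]

Hence C_0 ≅ Z^5, C_1 ≅ Z^5.

The boundary map ∂_1: C_1 → C_0 sends each edge [p,q] (with p < q) to q − p. For instance
  ∂[0,2] = [2] − [0].
This gives a 5×5 integer matrix of rank 4; reducing to Smith normal form yields diagonal entries (1,1,1,1).

Now H_k = ker ∂_k / im ∂_{k+1}, so:

  H_0: rank C_0 − rank ∂_1 = 5 − 4 = 1, and the invariant factors of ∂_1 are all 1, so H_0 ≅ Z.
  H_1: rank ker ∂_1 − rank ∂_2 = (5 − 4) − 0 = 1, and there is no ∂_2, so H_1 ≅ Z.

As a check, the Euler characteristic is 5 − 5 = 0, which agrees with 1 − 1 = 0.
(K is a triangulation of the circle S^1.)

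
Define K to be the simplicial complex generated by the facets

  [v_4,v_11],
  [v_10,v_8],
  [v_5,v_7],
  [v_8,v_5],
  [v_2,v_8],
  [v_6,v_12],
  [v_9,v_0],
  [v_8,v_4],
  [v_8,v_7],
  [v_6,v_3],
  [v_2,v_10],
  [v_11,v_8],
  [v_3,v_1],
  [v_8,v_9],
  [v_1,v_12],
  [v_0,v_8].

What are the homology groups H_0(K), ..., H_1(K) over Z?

Order the vertices as v_0 < v_1 < v_2 < v_3 < v_4 < v_5 < v_6 < v_7 < v_8 < v_9 < v_10 < v_11 < v_12. Listing each simplex with vertices in this order, K has dimension 1 with simplices:

  0-simplices (13): [v_0], [v_1], [v_2], [v_3], [v_4], [v_5], [v_6], [v_7], [v_8], [v_9], [v_10], [v_11], [v_12]
  1-simplices (16): (16 of them)

giving chain groups C_0 ≅ Z^13, C_1 ≅ Z^16.

∂_1: C_1 → C_0 maps an edge to its endpoints' difference, ∂[p,q] = q − p. For instance
  ∂[v_5,v_8] = [v_8] − [v_5].
This gives a 13×16 integer matrix of rank 11; reducing to Smith normal form yields diagonal entries (1,1,1,1,1,1,1,1,1,1,1).

Computing H_k = (kernel of ∂_k) / (image of ∂_{k+1}):

  H_0: rank C_0 − rank ∂_1 = 13 − 11 = 2, and the invariant factors of ∂_1 are all 1, so H_0 = Z^2.
  H_1: rank ker ∂_1 − rank ∂_2 = (16 − 11) − 0 = 5, and there is no ∂_2, so H_1 = Z^5.

H_0 = Z^2,  H_1 = Z^5.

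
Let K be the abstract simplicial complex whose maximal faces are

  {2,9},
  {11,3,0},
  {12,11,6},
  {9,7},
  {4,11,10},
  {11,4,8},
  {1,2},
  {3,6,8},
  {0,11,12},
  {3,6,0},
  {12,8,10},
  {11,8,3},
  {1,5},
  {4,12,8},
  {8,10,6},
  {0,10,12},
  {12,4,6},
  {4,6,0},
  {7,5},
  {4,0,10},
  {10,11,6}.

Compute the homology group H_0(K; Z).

H_0 = Z^2.

Order the vertices as 0 < 1 < 2 < 3 < 4 < 5 < 6 < 7 < 8 < 9 < 10 < 11 < 12. Listing each simplex with vertices in this order, K has dimension 2 with simplices:

  0-simplices (13): [0], [1], [2], [3], [4], [5], [6], [7], [8], [9], [10], [11], [12]
  1-simplices (29): (29 of them)
  2-simplices (16): (16 of them)

so the chain groups are C_0 ≅ Z^13, C_1 ≅ Z^29, C_2 ≅ Z^16.

Boundary ∂_1: C_1 → C_0 maps an edge to its endpoints' difference, ∂[p,q] = q − p. For instance
  ∂[11,12] = [12] − [11].
The resulting 13×29 matrix has rank 11, and its Smith normal form has invariant factors (1,1,1,1,1,1,1,1,1,1,1).

The boundary map ∂_2: C_2 → C_1 maps a triangle to the signed sum of its edges. For instance
  ∂[4,6,12] = [6,12] − [4,12] + [4,6],
  ∂[0,3,6] = [3,6] − [0,6] + [0,3].
This gives a 29×16 integer matrix of rank 15; reducing to Smith normal form yields diagonal entries (1,1,1,1,1,1,1,1,1,1,1,1,1,1,1).

From H_k ≅ ker(∂_k) / im(∂_{k+1}) we obtain:

  H_0: rank C_0 − rank ∂_1 = 13 − 11 = 2, and the invariant factors of ∂_1 are all 1, so H_0 = Z^2.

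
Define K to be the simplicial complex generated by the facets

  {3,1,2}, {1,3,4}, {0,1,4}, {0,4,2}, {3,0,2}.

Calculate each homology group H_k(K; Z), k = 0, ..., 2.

H_0 = Z,  H_1 = Z,  H_2 = 0.

Take the total order 0 < 1 < 2 < 3 < 4 on the vertex set. Then K (dimension 2) consists of the simplices:

  0-simplices (5): [0], [1], [2], [3], [4]
  1-simplices (10): [0,1], [0,2], [0,3], [0,4], [1,2], [1,3], [1,4], [2,3], [2,4], [3,4]
  2-simplices (5): [0,1,4], [0,2,3], [0,2,4], [1,2,3], [1,3,4]

so the chain groups are C_0 ≅ Z^5, C_1 ≅ Z^10, C_2 ≅ Z^5.

∂_1: C_1 → C_0 maps an edge to its endpoints' difference, ∂[p,q] = q − p. For instance
  ∂[3,4] = [4] − [3].
This gives a 5×10 integer matrix of rank 4; reducing to Smith normal form yields diagonal entries (1,1,1,1).

Boundary ∂_2: C_2 → C_1 sends each 2-simplex [p,q,r] to [q,r] − [p,r] + [p,q]. For instance
  ∂[0,1,4] = [1,4] − [0,4] + [0,1],
  ∂[1,2,3] = [2,3] − [1,3] + [1,2].
The 10×5 boundary matrix has rank 5 and Smith normal form diag(1,1,1,1,1).

From H_k ≅ ker(∂_k) / im(∂_{k+1}) we obtain:

  H_0: rank C_0 − rank ∂_1 = 5 − 4 = 1, and the invariant factors of ∂_1 are all 1, so H_0 = Z.
  H_1: rank ker ∂_1 − rank ∂_2 = (10 − 4) − 5 = 1, and the invariant factors of ∂_2 are all 1, so H_1 = Z.
  H_2: rank ker ∂_2 − rank ∂_3 = (5 − 5) − 0 = 0, and there is no ∂_3, so H_2 = 0.

(K is a triangulation of the Möbius band.)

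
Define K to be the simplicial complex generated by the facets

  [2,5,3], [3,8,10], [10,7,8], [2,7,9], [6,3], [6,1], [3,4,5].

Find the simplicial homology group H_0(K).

H_0 = Z.

Order the vertices as 1 < 2 < 3 < 4 < 5 < 6 < 7 < 8 < 9 < 10. Listing each simplex with vertices in this order, K has dimension 2 with simplices:

  0-simplices (10): [1], [2], [3], [4], [5], [6], [7], [8], [9], [10]
  1-simplices (15): [1,6], [2,3], [2,5], [2,7], [2,9], [3,4], [3,5], [3,6], [3,8], [3,10], [4,5], [7,8], [7,9], [7,10], [8,10]
  2-simplices (5): [2,3,5], [2,7,9], [3,4,5], [3,8,10], [7,8,10]

so the chain groups are C_0 ≅ Z^10, C_1 ≅ Z^15, C_2 ≅ Z^5.

The boundary map ∂_1: C_1 → C_0 is given by ∂[p,q] = [q] − [p].
The resulting 10×15 matrix has rank 9, and its Smith normal form has invariant factors (1,1,1,1,1,1,1,1,1).

∂_2: C_2 → C_1 acts by ∂[p,q,r] = [q,r] − [p,r] + [p,q]. For instance
  ∂[3,4,5] = [4,5] − [3,5] + [3,4],
  ∂[2,3,5] = [3,5] − [2,5] + [2,3].
As a 15×5 matrix over Z this has rank 5, with invariant factors (1,1,1,1,1).

Computing H_k = (kernel of ∂_k) / (image of ∂_{k+1}):

  H_0: rank C_0 − rank ∂_1 = 10 − 9 = 1, and the invariant factors of ∂_1 are all 1, so H_0 ≅ Z.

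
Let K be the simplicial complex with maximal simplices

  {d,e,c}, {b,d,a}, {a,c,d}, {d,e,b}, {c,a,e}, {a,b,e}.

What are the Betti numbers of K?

Fix the vertex order a < b < c < d < e and write every simplex with vertices in increasing order. Then dim K = 2 and the simplices of K are:

  0-simplices (5): a, b, c, d, e
  1-simplices (9): ab, ac, ad, ae, bd, be, cd, ce, de
  2-simplices (6): abd, abe, acd, ace, bde, cde

giving chain groups C_0 ≅ Z^5, C_1 ≅ Z^9, C_2 ≅ Z^6.

∂_1: C_1 → C_0 maps an edge to its endpoints' difference, ∂[p,q] = q − p. For instance
  ∂ac = c − a.
The 5×9 boundary matrix has rank 4 and Smith normal form diag(1,1,1,1).

∂_2: C_2 → C_1 sends each 2-simplex [p,q,r] to [q,r] − [p,r] + [p,q]. For instance
  ∂acd = cd − ad + ac,
  ∂ace = ce − ae + ac.
As a 9×6 matrix over Z this has rank 5, with invariant factors (1,1,1,1,1).

From H_k ≅ ker(∂_k) / im(∂_{k+1}) we obtain:

  H_0: rank C_0 − rank ∂_1 = 5 − 4 = 1, and the invariant factors of ∂_1 are all 1, so H_0 ≅ Z.
  H_1: rank ker ∂_1 − rank ∂_2 = (9 − 4) − 5 = 0, and the invariant factors of ∂_2 are all 1, so H_1 ≅ 0.
  H_2: rank ker ∂_2 − rank ∂_3 = (6 − 5) − 0 = 1, and there is no ∂_3, so H_2 ≅ Z.

As a check, the Euler characteristic is 5 − 9 + 6 = 2, which agrees with 1 − 0 + 1 = 2.

Hence the Betti numbers are b_0 = 1, b_1 = 0, b_2 = 1.

b_0 = 1, b_1 = 0, b_2 = 1.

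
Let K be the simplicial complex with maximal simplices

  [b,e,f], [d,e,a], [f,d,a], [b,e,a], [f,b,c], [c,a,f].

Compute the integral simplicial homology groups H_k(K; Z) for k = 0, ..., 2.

Fix the vertex order a < b < c < d < e < f and write every simplex with vertices in increasing order. Then dim K = 2 and the simplices of K are:

  0-simplices (6): a, b, c, d, e, f
  1-simplices (12): ab, ac, ad, ae, af, bc, be, bf, cf, de, df, ef
  2-simplices (6): abe, acf, ade, adf, bcf, bef

giving chain groups C_0 ≅ Z^6, C_1 ≅ Z^12, C_2 ≅ Z^6.

Boundary ∂_1: C_1 → C_0 sends each edge [p,q] (with p < q) to q − p. For instance
  ∂ab = b − a.
The resulting 6×12 matrix has rank 5, and its Smith normal form has invariant factors (1,1,1,1,1).

The boundary map ∂_2: C_2 → C_1 maps a triangle to the signed sum of its edges. For instance
  ∂adf = df − af + ad,
  ∂abe = be − ae + ab.
As a 12×6 matrix over Z this has rank 6, with invariant factors (1,1,1,1,1,1).

Now H_k = ker ∂_k / im ∂_{k+1}, so:

  H_0: rank C_0 − rank ∂_1 = 6 − 5 = 1, and the invariant factors of ∂_1 are all 1, so H_0 ≅ Z.
  H_1: rank ker ∂_1 − rank ∂_2 = (12 − 5) − 6 = 1, and the invariant factors of ∂_2 are all 1, so H_1 ≅ Z.
  H_2: rank ker ∂_2 − rank ∂_3 = (6 − 6) − 0 = 0, and there is no ∂_3, so H_2 ≅ 0.

As a check, the Euler characteristic is 6 − 12 + 6 = 0, which agrees with 1 − 1 + 0 = 0.
(K is a triangulation of the cylinder S^1 x I.)

H_0 = Z,  H_1 = Z,  H_2 = 0.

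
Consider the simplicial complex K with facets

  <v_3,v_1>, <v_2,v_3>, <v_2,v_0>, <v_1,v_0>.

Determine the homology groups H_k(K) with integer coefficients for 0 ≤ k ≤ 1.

H_0 ≅ Z,  H_1 ≅ Z.

Order the vertices as v_0 < v_1 < v_2 < v_3. Listing each simplex with vertices in this order, K has dimension 1 with simplices:

  0-simplices (4): [v_0], [v_1], [v_2], [v_3]
  1-simplices (4): [v_0,v_1], [v_0,v_2], [v_1,v_3], [v_2,v_3]

Hence C_0 ≅ Z^4, C_1 ≅ Z^4.

Boundary ∂_1: C_1 → C_0 sends each edge [p,q] (with p < q) to q − p.
This gives a 4×4 integer matrix of rank 3; reducing to Smith normal form yields diagonal entries (1,1,1).

Now H_k = ker ∂_k / im ∂_{k+1}, so:

  H_0: rank C_0 − rank ∂_1 = 4 − 3 = 1, and the invariant factors of ∂_1 are all 1, so H_0 = Z.
  H_1: rank ker ∂_1 − rank ∂_2 = (4 − 3) − 0 = 1, and there is no ∂_2, so H_1 = Z.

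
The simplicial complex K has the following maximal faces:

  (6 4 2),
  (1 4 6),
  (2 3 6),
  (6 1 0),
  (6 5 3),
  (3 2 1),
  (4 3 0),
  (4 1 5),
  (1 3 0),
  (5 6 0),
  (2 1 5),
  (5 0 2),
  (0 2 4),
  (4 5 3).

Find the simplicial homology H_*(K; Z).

Take the total order 0 < 1 < 2 < 3 < 4 < 5 < 6 on the vertex set. Then K (dimension 2) consists of the simplices:

  0-simplices (7): [0], [1], [2], [3], [4], [5], [6]
  1-simplices (21): [0,1], [0,2], [0,3], [0,4], [0,5], [0,6], [1,2], [1,3], [1,4], [1,5], [1,6], [2,3], [2,4], [2,5], [2,6], [3,4], [3,5], [3,6], [4,5], [4,6], [5,6]
  2-simplices (14): [0,1,3], [0,1,6], [0,2,4], [0,2,5], [0,3,4], [0,5,6], [1,2,3], [1,2,5], [1,4,5], [1,4,6], [2,3,6], [2,4,6], [3,4,5], [3,5,6]

Hence C_0 ≅ Z^7, C_1 ≅ Z^21, C_2 ≅ Z^14.

The boundary map ∂_1: C_1 → C_0 maps an edge to its endpoints' difference, ∂[p,q] = q − p. For instance
  ∂[0,5] = [5] − [0].
The 7×21 boundary matrix has rank 6 and Smith normal form diag(1,1,1,1,1,1).

The boundary map ∂_2: C_2 → C_1 sends each 2-simplex [p,q,r] to [q,r] − [p,r] + [p,q]. For instance
  ∂[2,4,6] = [4,6] − [2,6] + [2,4],
  ∂[1,4,5] = [4,5] − [1,5] + [1,4].
The resulting 21×14 matrix has rank 13, and its Smith normal form has invariant factors (1,1,1,1,1,1,1,1,1,1,1,1,1).

Now H_k = ker ∂_k / im ∂_{k+1}, so:

  H_0: rank C_0 − rank ∂_1 = 7 − 6 = 1, and the invariant factors of ∂_1 are all 1, so H_0 ≅ Z.
  H_1: rank ker ∂_1 − rank ∂_2 = (21 − 6) − 13 = 2, and the invariant factors of ∂_2 are all 1, so H_1 ≅ Z^2.
  H_2: rank ker ∂_2 − rank ∂_3 = (14 − 13) − 0 = 1, and there is no ∂_3, so H_2 ≅ Z.

H_0 ≅ Z,  H_1 ≅ Z^2,  H_2 ≅ Z.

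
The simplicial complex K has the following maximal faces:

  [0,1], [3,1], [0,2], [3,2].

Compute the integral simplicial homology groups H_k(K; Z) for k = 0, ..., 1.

H_0 = Z,  H_1 = Z.

Fix the vertex order 0 < 1 < 2 < 3 and write every simplex with vertices in increasing order. Then dim K = 1 and the simplices of K are:

  0-simplices (4): [0], [1], [2], [3]
  1-simplices (4): [0,1], [0,2], [1,3], [2,3]

giving chain groups C_0 ≅ Z^4, C_1 ≅ Z^4.

Boundary ∂_1: C_1 → C_0 maps an edge to its endpoints' difference, ∂[p,q] = q − p. For instance
  ∂[0,2] = [2] − [0].
The 4×4 boundary matrix has rank 3 and Smith normal form diag(1,1,1).

Computing H_k = (kernel of ∂_k) / (image of ∂_{k+1}):

  H_0: rank C_0 − rank ∂_1 = 4 − 3 = 1, and the invariant factors of ∂_1 are all 1, so H_0 = Z.
  H_1: rank ker ∂_1 − rank ∂_2 = (4 − 3) − 0 = 1, and there is no ∂_2, so H_1 = Z.

As a check, the Euler characteristic is 4 − 4 = 0, which agrees with 1 − 1 = 0.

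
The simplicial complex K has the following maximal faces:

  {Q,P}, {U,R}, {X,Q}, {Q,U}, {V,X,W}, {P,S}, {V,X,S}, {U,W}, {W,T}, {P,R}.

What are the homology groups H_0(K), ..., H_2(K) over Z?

Order the vertices as P < Q < R < S < T < U < V < W < X. Listing each simplex with vertices in this order, K has dimension 2 with simplices:

  0-simplices (9): P, Q, R, S, T, U, V, W, X
  1-simplices (13): PQ, PR, PS, QU, QX, RU, SV, SX, TW, UW, VW, VX, WX
  2-simplices (2): SVX, VWX

giving chain groups C_0 ≅ Z^9, C_1 ≅ Z^13, C_2 ≅ Z^2.

∂_1: C_1 → C_0 maps an edge to its endpoints' difference, ∂[p,q] = q − p. For instance
  ∂PR = R − P.
This gives a 9×13 integer matrix of rank 8; reducing to Smith normal form yields diagonal entries (1,1,1,1,1,1,1,1).

Boundary ∂_2: C_2 → C_1 acts by ∂[p,q,r] = [q,r] − [p,r] + [p,q]. For instance
  ∂VWX = WX − VX + VW,
  ∂SVX = VX − SX + SV.
This gives a 13×2 integer matrix of rank 2; reducing to Smith normal form yields diagonal entries (1,1).

Computing H_k = (kernel of ∂_k) / (image of ∂_{k+1}):

  H_0: rank C_0 − rank ∂_1 = 9 − 8 = 1, and the invariant factors of ∂_1 are all 1, so H_0 ≅ Z.
  H_1: rank ker ∂_1 − rank ∂_2 = (13 − 8) − 2 = 3, and the invariant factors of ∂_2 are all 1, so H_1 ≅ Z^3.
  H_2: rank ker ∂_2 − rank ∂_3 = (2 − 2) − 0 = 0, and there is no ∂_3, so H_2 ≅ 0.

As a check, the Euler characteristic is 9 − 13 + 2 = -2, which agrees with 1 − 3 + 0 = -2.

H_0 ≅ Z,  H_1 ≅ Z^3,  H_2 = 0.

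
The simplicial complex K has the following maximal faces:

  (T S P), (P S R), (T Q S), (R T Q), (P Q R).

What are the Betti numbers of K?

Order the vertices as P < Q < R < S < T. Listing each simplex with vertices in this order, K has dimension 2 with simplices:

  0-simplices (5): P, Q, R, S, T
  1-simplices (10): PQ, PR, PS, PT, QR, QS, QT, RS, RT, ST
  2-simplices (5): PQR, PRS, PST, QRT, QST

Hence C_0 ≅ Z^5, C_1 ≅ Z^10, C_2 ≅ Z^5.

The boundary map ∂_1: C_1 → C_0 sends each edge [p,q] (with p < q) to q − p.
This gives a 5×10 integer matrix of rank 4; reducing to Smith normal form yields diagonal entries (1,1,1,1).

The boundary map ∂_2: C_2 → C_1 maps a triangle to the signed sum of its edges. For instance
  ∂QST = ST − QT + QS,
  ∂PQR = QR − PR + PQ.
The 10×5 boundary matrix has rank 5 and Smith normal form diag(1,1,1,1,1).

Computing H_k = (kernel of ∂_k) / (image of ∂_{k+1}):

  H_0: rank C_0 − rank ∂_1 = 5 − 4 = 1, and the invariant factors of ∂_1 are all 1, so H_0 = Z.
  H_1: rank ker ∂_1 − rank ∂_2 = (10 − 4) − 5 = 1, and the invariant factors of ∂_2 are all 1, so H_1 = Z.
  H_2: rank ker ∂_2 − rank ∂_3 = (5 − 5) − 0 = 0, and there is no ∂_3, so H_2 = 0.

Hence the Betti numbers are b_0 = 1, b_1 = 1, b_2 = 0.

b_0 = 1, b_1 = 1, b_2 = 0.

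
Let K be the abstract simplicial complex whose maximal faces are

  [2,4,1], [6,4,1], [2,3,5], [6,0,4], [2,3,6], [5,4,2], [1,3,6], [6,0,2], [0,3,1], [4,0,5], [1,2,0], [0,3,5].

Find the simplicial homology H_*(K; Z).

H_0 = Z,  H_1 = Z/2,  H_2 = 0.

K has 7 vertices, 18 edges, 12 triangles.
rank ∂_0 = 0, rank ∂_1 = 6 ⇒ b_0 = 7 − 0 − 6 = 1; all invariant factors of ∂_1 are 1 so no torsion. So H_0 = Z.
rank ∂_1 = 6, rank ∂_2 = 12 ⇒ b_1 = 18 − 6 − 12 = 0; ∂_2 has invariant factor(s) [2] giving torsion. So H_1 = Z/2.
rank ∂_2 = 12, rank ∂_3 = 0 ⇒ b_2 = 12 − 12 − 0 = 0. So H_2 = 0.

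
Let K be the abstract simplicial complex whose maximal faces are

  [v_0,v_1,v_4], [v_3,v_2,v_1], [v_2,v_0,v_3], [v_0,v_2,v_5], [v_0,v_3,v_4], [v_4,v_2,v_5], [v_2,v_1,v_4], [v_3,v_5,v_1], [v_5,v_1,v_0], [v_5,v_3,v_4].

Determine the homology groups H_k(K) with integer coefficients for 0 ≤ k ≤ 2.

Take the total order v_0 < v_1 < v_2 < v_3 < v_4 < v_5 on the vertex set. Then K (dimension 2) consists of the simplices:

  0-simplices (6): [v_0], [v_1], [v_2], [v_3], [v_4], [v_5]
  1-simplices (15): (15 of them)
  2-simplices (10): [v_0,v_1,v_4], [v_0,v_1,v_5], [v_0,v_2,v_3], [v_0,v_2,v_5], [v_0,v_3,v_4], [v_1,v_2,v_3], [v_1,v_2,v_4], [v_1,v_3,v_5], [v_2,v_4,v_5], [v_3,v_4,v_5]

so the chain groups are C_0 ≅ Z^6, C_1 ≅ Z^15, C_2 ≅ Z^10.

Boundary ∂_1: C_1 → C_0 is given by ∂[p,q] = [q] − [p]. For instance
  ∂[v_2,v_3] = [v_3] − [v_2].
The 6×15 boundary matrix has rank 5 and Smith normal form diag(1,1,1,1,1).

The boundary map ∂_2: C_2 → C_1 sends each 2-simplex [p,q,r] to [q,r] − [p,r] + [p,q]. For instance
  ∂[v_0,v_2,v_3] = [v_2,v_3] − [v_0,v_3] + [v_0,v_2],
  ∂[v_1,v_2,v_4] = [v_2,v_4] − [v_1,v_4] + [v_1,v_2].
This gives a 15×10 integer matrix of rank 10; reducing to Smith normal form yields diagonal entries (1,1,1,1,1,1,1,1,1,2).

From H_k ≅ ker(∂_k) / im(∂_{k+1}) we obtain:

  H_0: rank C_0 − rank ∂_1 = 6 − 5 = 1, and the invariant factors of ∂_1 are all 1, so H_0 = Z.
  H_1: rank ker ∂_1 − rank ∂_2 = (15 − 5) − 10 = 0, and ∂_2 has invariant factor 2 > 1, so H_1 = Z_2.
  H_2: rank ker ∂_2 − rank ∂_3 = (10 − 10) − 0 = 0, and there is no ∂_3, so H_2 = 0.

As a check, the Euler characteristic is 6 − 15 + 10 = 1, which agrees with 1 − 0 + 0 = 1.

H_0 = Z,  H_1 = Z_2,  H_2 = 0.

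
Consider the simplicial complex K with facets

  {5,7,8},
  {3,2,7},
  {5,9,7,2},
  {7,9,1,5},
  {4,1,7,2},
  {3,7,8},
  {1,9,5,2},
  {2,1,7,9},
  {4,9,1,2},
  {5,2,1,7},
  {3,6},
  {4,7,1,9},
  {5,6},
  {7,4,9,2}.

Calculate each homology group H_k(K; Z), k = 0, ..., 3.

H_0 ≅ Z,  H_1 ≅ Z,  H_2 = 0,  H_3 ≅ Z^2.

Fix the vertex order 1 < 2 < 3 < 4 < 5 < 6 < 7 < 8 < 9 and write every simplex with vertices in increasing order. Then dim K = 3 and the simplices of K are:

  0-simplices (9): [1], [2], [3], [4], [5], [6], [7], [8], [9]
  1-simplices (21): [1,2], [1,4], [1,5], [1,7], [1,9], [2,3], [2,4], [2,5], [2,7], [2,9], [3,6], [3,7], [3,8], [4,7], [4,9], [5,6], [5,7], [5,8], [5,9], [7,8], [7,9]
  2-simplices (19): (19 of them)
  3-simplices (9): [1,2,4,7], [1,2,4,9], [1,2,5,7], [1,2,5,9], [1,2,7,9], [1,4,7,9], [1,5,7,9], [2,4,7,9], [2,5,7,9]

Hence C_0 ≅ Z^9, C_1 ≅ Z^21, C_2 ≅ Z^19, C_3 ≅ Z^9.

∂_1: C_1 → C_0 is given by ∂[p,q] = [q] − [p].
This gives a 9×21 integer matrix of rank 8; reducing to Smith normal form yields diagonal entries (1,1,1,1,1,1,1,1).

∂_2: C_2 → C_1 acts by ∂[p,q,r] = [q,r] − [p,r] + [p,q]. For instance
  ∂[1,2,9] = [2,9] − [1,9] + [1,2],
  ∂[1,7,9] = [7,9] − [1,9] + [1,7].
As a 21×19 matrix over Z this has rank 12, with invariant factors (1,1,1,1,1,1,1,1,1,1,1,1).

Boundary ∂_3: C_3 → C_2 sends each 3-simplex σ to the alternating sum Σ_i (−1)^i (σ with its i-th vertex removed). For instance
  ∂[2,4,7,9] = [4,7,9] − [2,7,9] + [2,4,9] − [2,4,7],
  ∂[1,2,5,7] = [2,5,7] − [1,5,7] + [1,2,7] − [1,2,5].
The resulting 19×9 matrix has rank 7, and its Smith normal form has invariant factors (1,1,1,1,1,1,1).

From H_k ≅ ker(∂_k) / im(∂_{k+1}) we obtain:

  H_0: rank C_0 − rank ∂_1 = 9 − 8 = 1, and the invariant factors of ∂_1 are all 1, so H_0 = Z.
  H_1: rank ker ∂_1 − rank ∂_2 = (21 − 8) − 12 = 1, and the invariant factors of ∂_2 are all 1, so H_1 = Z.
  H_2: rank ker ∂_2 − rank ∂_3 = (19 − 12) − 7 = 0, and the invariant factors of ∂_3 are all 1, so H_2 = 0.
  H_3: rank ker ∂_3 − rank ∂_4 = (9 − 7) − 0 = 2, and there is no ∂_4, so H_3 = Z^2.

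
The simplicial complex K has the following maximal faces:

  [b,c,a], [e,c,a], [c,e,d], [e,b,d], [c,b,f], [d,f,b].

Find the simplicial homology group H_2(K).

Order the vertices as a < b < c < d < e < f. Listing each simplex with vertices in this order, K has dimension 2 with simplices:

  0-simplices (6): a, b, c, d, e, f
  1-simplices (12): ab, ac, ae, bc, bd, be, bf, cd, ce, cf, de, df
  2-simplices (6): abc, ace, bcf, bde, bdf, cde

giving chain groups C_0 ≅ Z^6, C_1 ≅ Z^12, C_2 ≅ Z^6.

∂_1: C_1 → C_0 sends each edge [p,q] (with p < q) to q − p. For instance
  ∂bc = c − b.
The resulting 6×12 matrix has rank 5, and its Smith normal form has invariant factors (1,1,1,1,1).

∂_2: C_2 → C_1 acts by ∂[p,q,r] = [q,r] − [p,r] + [p,q]. For instance
  ∂cde = de − ce + cd,
  ∂abc = bc − ac + ab.
This gives a 12×6 integer matrix of rank 6; reducing to Smith normal form yields diagonal entries (1,1,1,1,1,1).

From H_k ≅ ker(∂_k) / im(∂_{k+1}) we obtain:

  H_2: rank ker ∂_2 − rank ∂_3 = (6 − 6) − 0 = 0, and there is no ∂_3, so H_2 ≅ 0.

(K is a triangulation of the cylinder S^1 x I.)

H_2 = 0.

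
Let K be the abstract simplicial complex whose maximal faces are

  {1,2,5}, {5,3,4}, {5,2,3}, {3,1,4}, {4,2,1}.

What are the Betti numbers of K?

b_0 = 1, b_1 = 1, b_2 = 0.

Fix the vertex order 1 < 2 < 3 < 4 < 5 and write every simplex with vertices in increasing order. Then dim K = 2 and the simplices of K are:

  0-simplices (5): [1], [2], [3], [4], [5]
  1-simplices (10): [1,2], [1,3], [1,4], [1,5], [2,3], [2,4], [2,5], [3,4], [3,5], [4,5]
  2-simplices (5): [1,2,4], [1,2,5], [1,3,4], [2,3,5], [3,4,5]

so the chain groups are C_0 ≅ Z^5, C_1 ≅ Z^10, C_2 ≅ Z^5.

∂_1: C_1 → C_0 maps an edge to its endpoints' difference, ∂[p,q] = q − p. For instance
  ∂[1,5] = [5] − [1].
This gives a 5×10 integer matrix of rank 4; reducing to Smith normal form yields diagonal entries (1,1,1,1).

Boundary ∂_2: C_2 → C_1 sends each 2-simplex [p,q,r] to [q,r] − [p,r] + [p,q]. For instance
  ∂[1,2,5] = [2,5] − [1,5] + [1,2],
  ∂[3,4,5] = [4,5] − [3,5] + [3,4].
The resulting 10×5 matrix has rank 5, and its Smith normal form has invariant factors (1,1,1,1,1).

From H_k ≅ ker(∂_k) / im(∂_{k+1}) we obtain:

  H_0: rank C_0 − rank ∂_1 = 5 − 4 = 1, and the invariant factors of ∂_1 are all 1, so H_0 ≅ Z.
  H_1: rank ker ∂_1 − rank ∂_2 = (10 − 4) − 5 = 1, and the invariant factors of ∂_2 are all 1, so H_1 ≅ Z.
  H_2: rank ker ∂_2 − rank ∂_3 = (5 − 5) − 0 = 0, and there is no ∂_3, so H_2 ≅ 0.

As a check, the Euler characteristic is 5 − 10 + 5 = 0, which agrees with 1 − 1 + 0 = 0.

Hence the Betti numbers are b_0 = 1, b_1 = 1, b_2 = 0.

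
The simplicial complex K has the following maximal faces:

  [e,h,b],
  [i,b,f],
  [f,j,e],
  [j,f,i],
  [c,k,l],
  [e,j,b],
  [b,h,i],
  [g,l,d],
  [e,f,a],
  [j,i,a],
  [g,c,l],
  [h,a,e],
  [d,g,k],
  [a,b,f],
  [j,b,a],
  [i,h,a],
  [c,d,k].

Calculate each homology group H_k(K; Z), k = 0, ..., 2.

H_0 = Z^2,  H_1 = Z ⊕ Z/2,  H_2 = 0.

Take the total order a < b < c < d < e < f < g < h < i < j < k < l on the vertex set. Then K (dimension 2) consists of the simplices:

  0-simplices (12): a, b, c, d, e, f, g, h, i, j, k, l
  1-simplices (28): ab, ae, af, ah, ai, aj, be, bf, bh, bi, bj, cd, cg, ck, cl, dg, dk, dl, ef, eh, ej, fi, fj, gk, gl, hi, ij, kl
  2-simplices (17): abf, abj, aef, aeh, ahi, aij, beh, bej, bfi, bhi, cdk, cgl, ckl, dgk, dgl, efj, fij

so the chain groups are C_0 ≅ Z^12, C_1 ≅ Z^28, C_2 ≅ Z^17.

Boundary ∂_1: C_1 → C_0 maps an edge to its endpoints' difference, ∂[p,q] = q − p.
The resulting 12×28 matrix has rank 10, and its Smith normal form has invariant factors (1,1,1,1,1,1,1,1,1,1).

∂_2: C_2 → C_1 acts by ∂[p,q,r] = [q,r] − [p,r] + [p,q]. For instance
  ∂aeh = eh − ah + ae,
  ∂aij = ij − aj + ai.
As a 28×17 matrix over Z this has rank 17, with invariant factors (1,1,1,1,1,1,1,1,1,1,1,1,1,1,1,1,2).

Now H_k = ker ∂_k / im ∂_{k+1}, so:

  H_0: rank C_0 − rank ∂_1 = 12 − 10 = 2, and the invariant factors of ∂_1 are all 1, so H_0 ≅ Z^2.
  H_1: rank ker ∂_1 − rank ∂_2 = (28 − 10) − 17 = 1, and ∂_2 has invariant factor 2 > 1, so H_1 ≅ Z ⊕ Z/2.
  H_2: rank ker ∂_2 − rank ∂_3 = (17 − 17) − 0 = 0, and there is no ∂_3, so H_2 ≅ 0.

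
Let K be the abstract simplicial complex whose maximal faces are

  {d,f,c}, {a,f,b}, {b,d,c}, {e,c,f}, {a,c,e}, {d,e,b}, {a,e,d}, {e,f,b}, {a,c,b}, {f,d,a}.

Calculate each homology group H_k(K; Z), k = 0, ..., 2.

H_0 ≅ Z,  H_1 ≅ Z/2,  H_2 = 0.

We work with the vertex ordering a < b < c < d < e < f. The simplices of K, each written with vertices in increasing order, are:

  0-simplices (6): a, b, c, d, e, f
  1-simplices (15): ab, ac, ad, ae, af, bc, bd, be, bf, cd, ce, cf, de, df, ef
  2-simplices (10): abc, abf, ace, ade, adf, bcd, bde, bef, cdf, cef

Hence C_0 ≅ Z^6, C_1 ≅ Z^15, C_2 ≅ Z^10.

Boundary ∂_1: C_1 → C_0 sends each edge [p,q] (with p < q) to q − p. For instance
  ∂cf = f − c.
This gives a 6×15 integer matrix of rank 5; reducing to Smith normal form yields diagonal entries (1,1,1,1,1).

∂_2: C_2 → C_1 sends each 2-simplex [p,q,r] to [q,r] − [p,r] + [p,q]. For instance
  ∂cdf = df − cf + cd,
  ∂bef = ef − bf + be.
This gives a 15×10 integer matrix of rank 10; reducing to Smith normal form yields diagonal entries (1,1,1,1,1,1,1,1,1,2).

Computing H_k = (kernel of ∂_k) / (image of ∂_{k+1}):

  H_0: rank C_0 − rank ∂_1 = 6 − 5 = 1, and the invariant factors of ∂_1 are all 1, so H_0 = Z.
  H_1: rank ker ∂_1 − rank ∂_2 = (15 − 5) − 10 = 0, and ∂_2 has invariant factor 2 > 1, so H_1 = Z/2.
  H_2: rank ker ∂_2 − rank ∂_3 = (10 − 10) − 0 = 0, and there is no ∂_3, so H_2 = 0.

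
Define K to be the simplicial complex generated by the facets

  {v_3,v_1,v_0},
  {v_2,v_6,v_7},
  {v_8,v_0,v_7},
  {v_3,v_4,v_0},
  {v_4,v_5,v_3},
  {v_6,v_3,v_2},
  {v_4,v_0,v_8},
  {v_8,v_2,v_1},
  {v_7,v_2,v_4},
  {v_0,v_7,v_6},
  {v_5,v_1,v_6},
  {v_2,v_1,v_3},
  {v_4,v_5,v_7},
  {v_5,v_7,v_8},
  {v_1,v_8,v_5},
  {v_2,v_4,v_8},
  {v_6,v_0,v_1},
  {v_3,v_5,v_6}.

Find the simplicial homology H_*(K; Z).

H_0 = Z,  H_1 = Z ⊕ Z/2,  H_2 = 0.

Fix the vertex order v_0 < v_1 < v_2 < v_3 < v_4 < v_5 < v_6 < v_7 < v_8 and write every simplex with vertices in increasing order. Then dim K = 2 and the simplices of K are:

  0-simplices (9): [v_0], [v_1], [v_2], [v_3], [v_4], [v_5], [v_6], [v_7], [v_8]
  1-simplices (27): (27 of them)
  2-simplices (18): (18 of them)

so the chain groups are C_0 ≅ Z^9, C_1 ≅ Z^27, C_2 ≅ Z^18.

∂_1: C_1 → C_0 maps an edge to its endpoints' difference, ∂[p,q] = q − p. For instance
  ∂[v_2,v_8] = [v_8] − [v_2].
As a 9×27 matrix over Z this has rank 8, with invariant factors (1,1,1,1,1,1,1,1).

The boundary map ∂_2: C_2 → C_1 maps a triangle to the signed sum of its edges. For instance
  ∂[v_0,v_6,v_7] = [v_6,v_7] − [v_0,v_7] + [v_0,v_6],
  ∂[v_5,v_7,v_8] = [v_7,v_8] − [v_5,v_8] + [v_5,v_7].
This gives a 27×18 integer matrix of rank 18; reducing to Smith normal form yields diagonal entries (1,1,1,1,1,1,1,1,1,1,1,1,1,1,1,1,1,2).

Reading off H_k = ker ∂_k / im ∂_{k+1}:

  H_0: rank C_0 − rank ∂_1 = 9 − 8 = 1, and the invariant factors of ∂_1 are all 1, so H_0 = Z.
  H_1: rank ker ∂_1 − rank ∂_2 = (27 − 8) − 18 = 1, and ∂_2 has invariant factor 2 > 1, so H_1 = Z ⊕ Z/2.
  H_2: rank ker ∂_2 − rank ∂_3 = (18 − 18) − 0 = 0, and there is no ∂_3, so H_2 = 0.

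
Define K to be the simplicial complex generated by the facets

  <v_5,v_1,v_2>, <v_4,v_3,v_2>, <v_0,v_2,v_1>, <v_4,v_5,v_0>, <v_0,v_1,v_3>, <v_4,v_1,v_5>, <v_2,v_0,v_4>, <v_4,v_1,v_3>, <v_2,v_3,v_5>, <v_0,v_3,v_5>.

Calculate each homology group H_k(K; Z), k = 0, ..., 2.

H_0 ≅ Z,  H_1 ≅ Z/2,  H_2 = 0.

Take the total order v_0 < v_1 < v_2 < v_3 < v_4 < v_5 on the vertex set. Then K (dimension 2) consists of the simplices:

  0-simplices (6): [v_0], [v_1], [v_2], [v_3], [v_4], [v_5]
  1-simplices (15): (15 of them)
  2-simplices (10): [v_0,v_1,v_2], [v_0,v_1,v_3], [v_0,v_2,v_4], [v_0,v_3,v_5], [v_0,v_4,v_5], [v_1,v_2,v_5], [v_1,v_3,v_4], [v_1,v_4,v_5], [v_2,v_3,v_4], [v_2,v_3,v_5]

giving chain groups C_0 ≅ Z^6, C_1 ≅ Z^15, C_2 ≅ Z^10.

The boundary map ∂_1: C_1 → C_0 sends each edge [p,q] (with p < q) to q − p.
The 6×15 boundary matrix has rank 5 and Smith normal form diag(1,1,1,1,1).

∂_2: C_2 → C_1 sends each 2-simplex [p,q,r] to [q,r] − [p,r] + [p,q]. For instance
  ∂[v_0,v_2,v_4] = [v_2,v_4] − [v_0,v_4] + [v_0,v_2],
  ∂[v_1,v_4,v_5] = [v_4,v_5] − [v_1,v_5] + [v_1,v_4].
The 15×10 boundary matrix has rank 10 and Smith normal form diag(1,1,1,1,1,1,1,1,1,2).

Computing H_k = (kernel of ∂_k) / (image of ∂_{k+1}):

  H_0: rank C_0 − rank ∂_1 = 6 − 5 = 1, and the invariant factors of ∂_1 are all 1, so H_0 = Z.
  H_1: rank ker ∂_1 − rank ∂_2 = (15 − 5) − 10 = 0, and ∂_2 has invariant factor 2 > 1, so H_1 = Z/2.
  H_2: rank ker ∂_2 − rank ∂_3 = (10 − 10) − 0 = 0, and there is no ∂_3, so H_2 = 0.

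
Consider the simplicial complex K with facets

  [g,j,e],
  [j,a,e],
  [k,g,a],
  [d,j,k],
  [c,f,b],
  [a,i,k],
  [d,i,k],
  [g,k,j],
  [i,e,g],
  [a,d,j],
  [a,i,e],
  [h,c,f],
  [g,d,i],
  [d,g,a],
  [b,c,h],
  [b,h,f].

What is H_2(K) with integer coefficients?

K has 11 vertices, 24 edges, 16 triangles.
rank ∂_2 = 15, rank ∂_3 = 0 ⇒ b_2 = 16 − 15 − 0 = 1. So H_2 ≅ Z.

H_2 = Z.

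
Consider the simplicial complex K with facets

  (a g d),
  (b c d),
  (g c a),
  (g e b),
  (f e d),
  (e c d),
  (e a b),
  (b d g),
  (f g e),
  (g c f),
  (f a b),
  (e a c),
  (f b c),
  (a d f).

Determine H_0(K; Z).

Order the vertices as a < b < c < d < e < f < g. Listing each simplex with vertices in this order, K has dimension 2 with simplices:

  0-simplices (7): a, b, c, d, e, f, g
  1-simplices (21): ab, ac, ad, ae, af, ag, bc, bd, be, bf, bg, cd, ce, cf, cg, de, df, dg, ef, eg, fg
  2-simplices (14): abe, abf, ace, acg, adf, adg, bcd, bcf, bdg, beg, cde, cfg, def, efg

Hence C_0 ≅ Z^7, C_1 ≅ Z^21, C_2 ≅ Z^14.

Boundary ∂_1: C_1 → C_0 maps an edge to its endpoints' difference, ∂[p,q] = q − p.
This gives a 7×21 integer matrix of rank 6; reducing to Smith normal form yields diagonal entries (1,1,1,1,1,1).

The boundary map ∂_2: C_2 → C_1 acts by ∂[p,q,r] = [q,r] − [p,r] + [p,q]. For instance
  ∂bcf = cf − bf + bc,
  ∂bcd = cd − bd + bc.
This gives a 21×14 integer matrix of rank 13; reducing to Smith normal form yields diagonal entries (1,1,1,1,1,1,1,1,1,1,1,1,1).

Reading off H_k = ker ∂_k / im ∂_{k+1}:

  H_0: rank C_0 − rank ∂_1 = 7 − 6 = 1, and the invariant factors of ∂_1 are all 1, so H_0 ≅ Z.

H_0 = Z.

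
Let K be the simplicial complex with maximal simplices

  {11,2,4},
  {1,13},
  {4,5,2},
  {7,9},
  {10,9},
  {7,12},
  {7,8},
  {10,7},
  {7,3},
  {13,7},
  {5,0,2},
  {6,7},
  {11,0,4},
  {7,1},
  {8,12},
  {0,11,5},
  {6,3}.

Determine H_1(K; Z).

H_1 ≅ Z^5.

Take the total order 0 < 1 < 2 < 3 < 4 < 5 < 6 < 7 < 8 < 9 < 10 < 11 < 12 < 13 on the vertex set. Then K (dimension 2) consists of the simplices:

  0-simplices (14): [0], [1], [2], [3], [4], [5], [6], [7], [8], [9], [10], [11], [12], [13]
  1-simplices (22): (22 of them)
  2-simplices (5): [0,2,5], [0,4,11], [0,5,11], [2,4,5], [2,4,11]

so the chain groups are C_0 ≅ Z^14, C_1 ≅ Z^22, C_2 ≅ Z^5.

∂_1: C_1 → C_0 maps an edge to its endpoints' difference, ∂[p,q] = q − p. For instance
  ∂[8,12] = [12] − [8].
The resulting 14×22 matrix has rank 12, and its Smith normal form has invariant factors (1,1,1,1,1,1,1,1,1,1,1,1).

∂_2: C_2 → C_1 sends each 2-simplex [p,q,r] to [q,r] − [p,r] + [p,q]. For instance
  ∂[0,2,5] = [2,5] − [0,5] + [0,2],
  ∂[2,4,11] = [4,11] − [2,11] + [2,4].
This gives a 22×5 integer matrix of rank 5; reducing to Smith normal form yields diagonal entries (1,1,1,1,1).

Reading off H_k = ker ∂_k / im ∂_{k+1}:

  H_1: rank ker ∂_1 − rank ∂_2 = (22 − 12) − 5 = 5, and the invariant factors of ∂_2 are all 1, so H_1 = Z^5.

(K is a triangulation of the disjoint union of a wedge of 4 circles and the Möbius band.)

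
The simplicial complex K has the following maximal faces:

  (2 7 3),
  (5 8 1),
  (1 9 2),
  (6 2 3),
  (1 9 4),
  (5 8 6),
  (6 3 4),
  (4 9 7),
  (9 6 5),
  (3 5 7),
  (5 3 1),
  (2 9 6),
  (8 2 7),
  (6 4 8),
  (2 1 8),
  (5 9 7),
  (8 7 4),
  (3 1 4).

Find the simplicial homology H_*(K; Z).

H_0 ≅ Z,  H_1 ≅ Z^2,  H_2 ≅ Z.

Take the total order 1 < 2 < 3 < 4 < 5 < 6 < 7 < 8 < 9 on the vertex set. Then K (dimension 2) consists of the simplices:

  0-simplices (9): [1], [2], [3], [4], [5], [6], [7], [8], [9]
  1-simplices (27): (27 of them)
  2-simplices (18): [1,2,8], [1,2,9], [1,3,4], [1,3,5], [1,4,9], [1,5,8], [2,3,6], [2,3,7], [2,6,9], [2,7,8], [3,4,6], [3,5,7], [4,6,8], [4,7,8], [4,7,9], [5,6,8], [5,6,9], [5,7,9]

Hence C_0 ≅ Z^9, C_1 ≅ Z^27, C_2 ≅ Z^18.

∂_1: C_1 → C_0 is given by ∂[p,q] = [q] − [p]. For instance
  ∂[5,6] = [6] − [5].
The 9×27 boundary matrix has rank 8 and Smith normal form diag(1,1,1,1,1,1,1,1).

Boundary ∂_2: C_2 → C_1 sends each 2-simplex [p,q,r] to [q,r] − [p,r] + [p,q]. For instance
  ∂[4,7,8] = [7,8] − [4,8] + [4,7],
  ∂[2,6,9] = [6,9] − [2,9] + [2,6].
As a 27×18 matrix over Z this has rank 17, with invariant factors (1,1,1,1,1,1,1,1,1,1,1,1,1,1,1,1,1).

Now H_k = ker ∂_k / im ∂_{k+1}, so:

  H_0: rank C_0 − rank ∂_1 = 9 − 8 = 1, and the invariant factors of ∂_1 are all 1, so H_0 = Z.
  H_1: rank ker ∂_1 − rank ∂_2 = (27 − 8) − 17 = 2, and the invariant factors of ∂_2 are all 1, so H_1 = Z^2.
  H_2: rank ker ∂_2 − rank ∂_3 = (18 − 17) − 0 = 1, and there is no ∂_3, so H_2 = Z.

As a check, the Euler characteristic is 9 − 27 + 18 = 0, which agrees with 1 − 2 + 1 = 0.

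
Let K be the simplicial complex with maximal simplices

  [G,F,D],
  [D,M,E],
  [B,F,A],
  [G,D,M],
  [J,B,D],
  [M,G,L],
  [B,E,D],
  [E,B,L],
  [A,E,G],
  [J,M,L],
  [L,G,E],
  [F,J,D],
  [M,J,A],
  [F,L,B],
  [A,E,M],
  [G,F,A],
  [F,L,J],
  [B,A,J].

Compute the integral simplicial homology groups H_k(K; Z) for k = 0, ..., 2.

H_0 ≅ Z,  H_1 ≅ Z ⊕ Z/2,  H_2 = 0.

Fix the vertex order A < B < D < E < F < G < J < L < M and write every simplex with vertices in increasing order. Then dim K = 2 and the simplices of K are:

  0-simplices (9): A, B, D, E, F, G, J, L, M
  1-simplices (27): AB, AE, AF, AG, AJ, AM, BD, BE, BF, BJ, BL, DE, DF, DG, DJ, DM, EG, EL, EM, FG, FJ, FL, GL, GM, JL, JM, LM
  2-simplices (18): ABF, ABJ, AEG, AEM, AFG, AJM, BDE, BDJ, BEL, BFL, DEM, DFG, DFJ, DGM, EGL, FJL, GLM, JLM

so the chain groups are C_0 ≅ Z^9, C_1 ≅ Z^27, C_2 ≅ Z^18.

∂_1: C_1 → C_0 sends each edge [p,q] (with p < q) to q − p. For instance
  ∂AJ = J − A.
The resulting 9×27 matrix has rank 8, and its Smith normal form has invariant factors (1,1,1,1,1,1,1,1).

∂_2: C_2 → C_1 sends each 2-simplex [p,q,r] to [q,r] − [p,r] + [p,q]. For instance
  ∂AEM = EM − AM + AE,
  ∂BFL = FL − BL + BF.
As a 27×18 matrix over Z this has rank 18, with invariant factors (1,1,1,1,1,1,1,1,1,1,1,1,1,1,1,1,1,2).

Now H_k = ker ∂_k / im ∂_{k+1}, so:

  H_0: rank C_0 − rank ∂_1 = 9 − 8 = 1, and the invariant factors of ∂_1 are all 1, so H_0 ≅ Z.
  H_1: rank ker ∂_1 − rank ∂_2 = (27 − 8) − 18 = 1, and ∂_2 has invariant factor 2 > 1, so H_1 ≅ Z ⊕ Z/2.
  H_2: rank ker ∂_2 − rank ∂_3 = (18 − 18) − 0 = 0, and there is no ∂_3, so H_2 ≅ 0.

As a check, the Euler characteristic is 9 − 27 + 18 = 0, which agrees with 1 − 1 + 0 = 0.
(K is a triangulation of the Klein bottle.)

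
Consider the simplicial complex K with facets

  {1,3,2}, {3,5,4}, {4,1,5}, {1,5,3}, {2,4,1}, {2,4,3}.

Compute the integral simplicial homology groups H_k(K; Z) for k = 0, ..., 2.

H_0 ≅ Z,  H_1 = 0,  H_2 ≅ Z.

We work with the vertex ordering 1 < 2 < 3 < 4 < 5. The simplices of K, each written with vertices in increasing order, are:

  0-simplices (5): [1], [2], [3], [4], [5]
  1-simplices (9): [1,2], [1,3], [1,4], [1,5], [2,3], [2,4], [3,4], [3,5], [4,5]
  2-simplices (6): [1,2,3], [1,2,4], [1,3,5], [1,4,5], [2,3,4], [3,4,5]

giving chain groups C_0 ≅ Z^5, C_1 ≅ Z^9, C_2 ≅ Z^6.

Boundary ∂_1: C_1 → C_0 sends each edge [p,q] (with p < q) to q − p. For instance
  ∂[3,5] = [5] − [3].
The 5×9 boundary matrix has rank 4 and Smith normal form diag(1,1,1,1).

Boundary ∂_2: C_2 → C_1 maps a triangle to the signed sum of its edges. For instance
  ∂[2,3,4] = [3,4] − [2,4] + [2,3],
  ∂[3,4,5] = [4,5] − [3,5] + [3,4].
The 9×6 boundary matrix has rank 5 and Smith normal form diag(1,1,1,1,1).

Reading off H_k = ker ∂_k / im ∂_{k+1}:

  H_0: rank C_0 − rank ∂_1 = 5 − 4 = 1, and the invariant factors of ∂_1 are all 1, so H_0 ≅ Z.
  H_1: rank ker ∂_1 − rank ∂_2 = (9 − 4) − 5 = 0, and the invariant factors of ∂_2 are all 1, so H_1 ≅ 0.
  H_2: rank ker ∂_2 − rank ∂_3 = (6 − 5) − 0 = 1, and there is no ∂_3, so H_2 ≅ Z.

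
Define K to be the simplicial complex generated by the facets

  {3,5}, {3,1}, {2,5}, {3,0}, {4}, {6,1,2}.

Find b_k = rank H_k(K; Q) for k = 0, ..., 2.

Fix the vertex order 0 < 1 < 2 < 3 < 4 < 5 < 6 and write every simplex with vertices in increasing order. Then dim K = 2 and the simplices of K are:

  0-simplices (7): [0], [1], [2], [3], [4], [5], [6]
  1-simplices (7): [0,3], [1,2], [1,3], [1,6], [2,5], [2,6], [3,5]
  2-simplices (1): [1,2,6]

so the chain groups are C_0 ≅ Z^7, C_1 ≅ Z^7, C_2 ≅ Z^1.

∂_1: C_1 → C_0 maps an edge to its endpoints' difference, ∂[p,q] = q − p. For instance
  ∂[2,6] = [6] − [2].
The 7×7 boundary matrix has rank 5 and Smith normal form diag(1,1,1,1,1).

∂_2: C_2 → C_1 maps a triangle to the signed sum of its edges. For instance
  ∂[1,2,6] = [2,6] − [1,6] + [1,2].
The resulting 7×1 matrix has rank 1, and its Smith normal form has invariant factors (1).

Now H_k = ker ∂_k / im ∂_{k+1}, so:

  H_0: rank C_0 − rank ∂_1 = 7 − 5 = 2, and the invariant factors of ∂_1 are all 1, so H_0 ≅ Z^2.
  H_1: rank ker ∂_1 − rank ∂_2 = (7 − 5) − 1 = 1, and the invariant factors of ∂_2 are all 1, so H_1 ≅ Z.
  H_2: rank ker ∂_2 − rank ∂_3 = (1 − 1) − 0 = 0, and there is no ∂_3, so H_2 ≅ 0.

Hence the Betti numbers are b_0 = 2, b_1 = 1, b_2 = 0.

b_0 = 2, b_1 = 1, b_2 = 0.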